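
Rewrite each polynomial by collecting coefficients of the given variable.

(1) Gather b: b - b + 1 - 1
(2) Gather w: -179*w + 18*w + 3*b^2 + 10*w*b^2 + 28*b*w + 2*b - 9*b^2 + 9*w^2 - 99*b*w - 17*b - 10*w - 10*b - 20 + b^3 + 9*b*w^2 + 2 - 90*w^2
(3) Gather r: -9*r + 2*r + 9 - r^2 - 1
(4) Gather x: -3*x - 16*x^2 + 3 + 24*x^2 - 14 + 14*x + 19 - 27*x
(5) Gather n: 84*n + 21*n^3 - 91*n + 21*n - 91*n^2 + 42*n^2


(1) = 0
(2) = b^3 - 6*b^2 - 25*b + w^2*(9*b - 81) + w*(10*b^2 - 71*b - 171) - 18
(3) = -r^2 - 7*r + 8
(4) = 8*x^2 - 16*x + 8
(5) = 21*n^3 - 49*n^2 + 14*n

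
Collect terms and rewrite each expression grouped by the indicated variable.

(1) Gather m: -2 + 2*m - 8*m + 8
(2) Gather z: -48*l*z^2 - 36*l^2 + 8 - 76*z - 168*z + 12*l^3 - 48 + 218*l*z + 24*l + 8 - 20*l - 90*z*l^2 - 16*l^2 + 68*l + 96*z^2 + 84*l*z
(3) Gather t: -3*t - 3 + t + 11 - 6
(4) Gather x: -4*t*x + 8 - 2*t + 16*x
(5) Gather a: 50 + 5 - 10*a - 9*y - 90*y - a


(1) = 6 - 6*m
(2) = 12*l^3 - 52*l^2 + 72*l + z^2*(96 - 48*l) + z*(-90*l^2 + 302*l - 244) - 32
(3) = 2 - 2*t
(4) = -2*t + x*(16 - 4*t) + 8
(5) = -11*a - 99*y + 55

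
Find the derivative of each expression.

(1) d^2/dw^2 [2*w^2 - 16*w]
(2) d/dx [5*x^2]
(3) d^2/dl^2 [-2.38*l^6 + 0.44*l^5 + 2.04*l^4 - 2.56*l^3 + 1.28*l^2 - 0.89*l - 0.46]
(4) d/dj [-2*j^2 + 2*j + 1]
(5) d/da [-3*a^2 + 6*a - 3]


(1) = 4
(2) = 10*x
(3) = -71.4*l^4 + 8.8*l^3 + 24.48*l^2 - 15.36*l + 2.56
(4) = 2 - 4*j
(5) = 6 - 6*a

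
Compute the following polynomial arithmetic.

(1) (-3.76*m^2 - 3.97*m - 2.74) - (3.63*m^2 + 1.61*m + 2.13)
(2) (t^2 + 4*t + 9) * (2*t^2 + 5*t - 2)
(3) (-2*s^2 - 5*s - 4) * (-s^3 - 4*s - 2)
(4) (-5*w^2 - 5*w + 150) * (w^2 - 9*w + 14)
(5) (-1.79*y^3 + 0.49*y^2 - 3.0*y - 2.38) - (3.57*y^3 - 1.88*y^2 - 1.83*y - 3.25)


(1) = -7.39*m^2 - 5.58*m - 4.87
(2) = 2*t^4 + 13*t^3 + 36*t^2 + 37*t - 18
(3) = 2*s^5 + 5*s^4 + 12*s^3 + 24*s^2 + 26*s + 8
(4) = -5*w^4 + 40*w^3 + 125*w^2 - 1420*w + 2100
(5) = -5.36*y^3 + 2.37*y^2 - 1.17*y + 0.87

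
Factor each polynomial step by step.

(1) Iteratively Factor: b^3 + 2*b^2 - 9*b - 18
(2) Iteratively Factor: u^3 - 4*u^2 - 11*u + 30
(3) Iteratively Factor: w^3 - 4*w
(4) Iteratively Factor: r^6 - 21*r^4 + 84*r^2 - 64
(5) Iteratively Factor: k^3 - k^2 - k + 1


(1) = (b + 3)*(b^2 - b - 6) = (b + 2)*(b + 3)*(b - 3)
(2) = (u + 3)*(u^2 - 7*u + 10) = (u - 5)*(u + 3)*(u - 2)
(3) = (w + 2)*(w^2 - 2*w) = (w - 2)*(w + 2)*(w)
(4) = (r + 4)*(r^5 - 4*r^4 - 5*r^3 + 20*r^2 + 4*r - 16) = (r + 2)*(r + 4)*(r^4 - 6*r^3 + 7*r^2 + 6*r - 8) = (r - 2)*(r + 2)*(r + 4)*(r^3 - 4*r^2 - r + 4) = (r - 2)*(r - 1)*(r + 2)*(r + 4)*(r^2 - 3*r - 4) = (r - 2)*(r - 1)*(r + 1)*(r + 2)*(r + 4)*(r - 4)
(5) = (k + 1)*(k^2 - 2*k + 1) = (k - 1)*(k + 1)*(k - 1)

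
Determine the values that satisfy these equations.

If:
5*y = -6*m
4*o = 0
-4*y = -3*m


Then:
m = 0
o = 0
y = 0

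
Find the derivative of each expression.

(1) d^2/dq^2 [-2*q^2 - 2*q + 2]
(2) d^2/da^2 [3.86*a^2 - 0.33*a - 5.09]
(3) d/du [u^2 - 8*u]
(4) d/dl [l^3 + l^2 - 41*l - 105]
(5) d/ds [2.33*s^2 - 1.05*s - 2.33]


(1) = -4
(2) = 7.72000000000000
(3) = 2*u - 8
(4) = 3*l^2 + 2*l - 41
(5) = 4.66*s - 1.05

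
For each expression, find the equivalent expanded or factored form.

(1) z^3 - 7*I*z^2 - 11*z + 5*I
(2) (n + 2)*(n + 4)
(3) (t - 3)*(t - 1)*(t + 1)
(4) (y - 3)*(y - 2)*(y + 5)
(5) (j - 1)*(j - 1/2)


(1) = (z - 5*I)*(z - I)^2
(2) = n^2 + 6*n + 8
(3) = t^3 - 3*t^2 - t + 3
(4) = y^3 - 19*y + 30
(5) = j^2 - 3*j/2 + 1/2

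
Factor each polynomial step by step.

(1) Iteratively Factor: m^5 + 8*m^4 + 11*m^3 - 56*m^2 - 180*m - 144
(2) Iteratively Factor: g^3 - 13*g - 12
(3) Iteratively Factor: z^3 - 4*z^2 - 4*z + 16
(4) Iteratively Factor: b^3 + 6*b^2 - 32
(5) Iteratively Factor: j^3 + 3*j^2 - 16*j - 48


(1) = (m + 2)*(m^4 + 6*m^3 - m^2 - 54*m - 72) = (m + 2)*(m + 4)*(m^3 + 2*m^2 - 9*m - 18) = (m + 2)*(m + 3)*(m + 4)*(m^2 - m - 6) = (m + 2)^2*(m + 3)*(m + 4)*(m - 3)
(2) = (g + 1)*(g^2 - g - 12) = (g + 1)*(g + 3)*(g - 4)
(3) = (z - 4)*(z^2 - 4) = (z - 4)*(z - 2)*(z + 2)
(4) = (b + 4)*(b^2 + 2*b - 8) = (b + 4)^2*(b - 2)
(5) = (j + 4)*(j^2 - j - 12) = (j - 4)*(j + 4)*(j + 3)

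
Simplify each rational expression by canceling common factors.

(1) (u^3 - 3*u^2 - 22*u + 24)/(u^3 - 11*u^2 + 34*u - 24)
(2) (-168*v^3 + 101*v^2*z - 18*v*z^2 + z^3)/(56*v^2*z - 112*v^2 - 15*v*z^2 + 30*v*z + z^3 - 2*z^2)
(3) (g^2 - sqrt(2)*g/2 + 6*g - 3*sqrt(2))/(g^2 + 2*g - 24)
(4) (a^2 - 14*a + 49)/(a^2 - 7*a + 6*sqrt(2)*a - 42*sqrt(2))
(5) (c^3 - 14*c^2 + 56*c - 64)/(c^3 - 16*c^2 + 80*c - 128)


(1) = (u + 4)/(u - 4)
(2) = (-3*v + z)/(z - 2)
(3) = (2*g - sqrt(2))/(2*g - 8)
(4) = (a - 7)/(a + 6*sqrt(2))
(5) = (c - 2)/(c - 4)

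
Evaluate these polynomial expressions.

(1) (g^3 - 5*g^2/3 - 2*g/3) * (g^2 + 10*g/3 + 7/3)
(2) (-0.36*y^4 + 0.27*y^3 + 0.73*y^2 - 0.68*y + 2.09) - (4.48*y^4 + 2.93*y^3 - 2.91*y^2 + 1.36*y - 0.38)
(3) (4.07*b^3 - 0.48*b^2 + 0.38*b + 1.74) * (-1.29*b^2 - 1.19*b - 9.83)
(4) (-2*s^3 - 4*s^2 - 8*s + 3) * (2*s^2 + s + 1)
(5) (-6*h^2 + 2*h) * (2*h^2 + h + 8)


(1) = g^5 + 5*g^4/3 - 35*g^3/9 - 55*g^2/9 - 14*g/9
(2) = -4.84*y^4 - 2.66*y^3 + 3.64*y^2 - 2.04*y + 2.47
(3) = -5.2503*b^5 - 4.2241*b^4 - 39.9271*b^3 + 2.0216*b^2 - 5.806*b - 17.1042
(4) = -4*s^5 - 10*s^4 - 22*s^3 - 6*s^2 - 5*s + 3
(5) = -12*h^4 - 2*h^3 - 46*h^2 + 16*h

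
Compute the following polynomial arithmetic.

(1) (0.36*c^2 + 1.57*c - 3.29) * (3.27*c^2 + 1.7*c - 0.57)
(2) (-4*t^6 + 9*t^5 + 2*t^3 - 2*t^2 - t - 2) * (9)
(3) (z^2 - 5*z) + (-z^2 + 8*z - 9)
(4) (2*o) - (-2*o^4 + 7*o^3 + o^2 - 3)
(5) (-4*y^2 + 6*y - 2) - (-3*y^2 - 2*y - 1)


(1) = 1.1772*c^4 + 5.7459*c^3 - 8.2945*c^2 - 6.4879*c + 1.8753
(2) = -36*t^6 + 81*t^5 + 18*t^3 - 18*t^2 - 9*t - 18
(3) = 3*z - 9
(4) = 2*o^4 - 7*o^3 - o^2 + 2*o + 3
(5) = -y^2 + 8*y - 1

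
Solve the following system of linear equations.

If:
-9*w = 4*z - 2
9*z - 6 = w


Then:
w = -6/85
z = 56/85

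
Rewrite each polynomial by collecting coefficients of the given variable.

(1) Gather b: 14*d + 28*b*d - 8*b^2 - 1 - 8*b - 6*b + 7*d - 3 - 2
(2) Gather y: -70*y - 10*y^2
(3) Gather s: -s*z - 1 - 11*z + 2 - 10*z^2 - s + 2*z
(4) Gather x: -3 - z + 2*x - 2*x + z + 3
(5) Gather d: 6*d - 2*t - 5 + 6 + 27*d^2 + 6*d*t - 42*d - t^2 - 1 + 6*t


(1) = -8*b^2 + b*(28*d - 14) + 21*d - 6
(2) = -10*y^2 - 70*y
(3) = s*(-z - 1) - 10*z^2 - 9*z + 1
(4) = 0
(5) = 27*d^2 + d*(6*t - 36) - t^2 + 4*t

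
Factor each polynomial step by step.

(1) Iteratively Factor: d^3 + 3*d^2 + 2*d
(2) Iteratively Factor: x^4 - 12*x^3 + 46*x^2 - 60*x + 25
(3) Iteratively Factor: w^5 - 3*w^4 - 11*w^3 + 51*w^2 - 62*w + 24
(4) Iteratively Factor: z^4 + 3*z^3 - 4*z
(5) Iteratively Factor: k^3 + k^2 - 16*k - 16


(1) = (d + 2)*(d^2 + d) = d*(d + 2)*(d + 1)
(2) = (x - 5)*(x^3 - 7*x^2 + 11*x - 5) = (x - 5)*(x - 1)*(x^2 - 6*x + 5) = (x - 5)*(x - 1)^2*(x - 5)
(3) = (w - 2)*(w^4 - w^3 - 13*w^2 + 25*w - 12) = (w - 2)*(w - 1)*(w^3 - 13*w + 12) = (w - 3)*(w - 2)*(w - 1)*(w^2 + 3*w - 4) = (w - 3)*(w - 2)*(w - 1)*(w + 4)*(w - 1)
(4) = (z + 2)*(z^3 + z^2 - 2*z) = (z + 2)^2*(z^2 - z) = z*(z + 2)^2*(z - 1)
(5) = (k + 1)*(k^2 - 16) = (k - 4)*(k + 1)*(k + 4)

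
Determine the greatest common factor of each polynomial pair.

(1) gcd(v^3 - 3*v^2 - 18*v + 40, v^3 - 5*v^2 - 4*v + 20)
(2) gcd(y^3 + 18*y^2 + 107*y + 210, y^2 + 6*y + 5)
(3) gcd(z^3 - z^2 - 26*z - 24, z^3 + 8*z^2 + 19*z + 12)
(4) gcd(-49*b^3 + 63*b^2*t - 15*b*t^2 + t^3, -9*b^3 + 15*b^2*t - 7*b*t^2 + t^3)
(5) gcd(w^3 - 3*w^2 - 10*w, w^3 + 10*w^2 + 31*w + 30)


(1) = gcd((v - 5)*(v - 2)*(v + 4), (v - 5)*(v - 2)*(v + 2)) = v^2 - 7*v + 10
(2) = y + 5
(3) = z^2 + 5*z + 4
(4) = -b + t
(5) = gcd(w*(w - 5)*(w + 2), (w + 2)*(w + 3)*(w + 5)) = w + 2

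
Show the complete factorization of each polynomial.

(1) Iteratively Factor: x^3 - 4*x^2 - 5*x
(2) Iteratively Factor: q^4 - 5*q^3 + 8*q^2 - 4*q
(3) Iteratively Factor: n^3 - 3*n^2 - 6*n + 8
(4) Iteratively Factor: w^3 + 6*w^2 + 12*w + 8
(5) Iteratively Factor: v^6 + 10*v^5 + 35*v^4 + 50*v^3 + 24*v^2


(1) = (x + 1)*(x^2 - 5*x) = (x - 5)*(x + 1)*(x)
(2) = (q - 1)*(q^3 - 4*q^2 + 4*q) = (q - 2)*(q - 1)*(q^2 - 2*q) = q*(q - 2)*(q - 1)*(q - 2)
(3) = (n - 4)*(n^2 + n - 2) = (n - 4)*(n - 1)*(n + 2)
(4) = (w + 2)*(w^2 + 4*w + 4) = (w + 2)^2*(w + 2)
(5) = (v)*(v^5 + 10*v^4 + 35*v^3 + 50*v^2 + 24*v) = v*(v + 1)*(v^4 + 9*v^3 + 26*v^2 + 24*v) = v*(v + 1)*(v + 2)*(v^3 + 7*v^2 + 12*v) = v*(v + 1)*(v + 2)*(v + 4)*(v^2 + 3*v) = v*(v + 1)*(v + 2)*(v + 3)*(v + 4)*(v)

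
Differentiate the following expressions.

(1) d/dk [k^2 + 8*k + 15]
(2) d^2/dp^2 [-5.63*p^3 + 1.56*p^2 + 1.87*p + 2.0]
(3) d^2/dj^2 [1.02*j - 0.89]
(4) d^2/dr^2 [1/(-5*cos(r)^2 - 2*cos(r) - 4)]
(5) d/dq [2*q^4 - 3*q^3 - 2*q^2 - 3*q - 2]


(1) = 2*k + 8
(2) = 3.12 - 33.78*p
(3) = 0
(4) = (200*sin(r)^4 + 52*sin(r)^2 - 91*cos(r) + 15*cos(3*r) - 188)/(2*(-5*sin(r)^2 + 2*cos(r) + 9)^3)
(5) = 8*q^3 - 9*q^2 - 4*q - 3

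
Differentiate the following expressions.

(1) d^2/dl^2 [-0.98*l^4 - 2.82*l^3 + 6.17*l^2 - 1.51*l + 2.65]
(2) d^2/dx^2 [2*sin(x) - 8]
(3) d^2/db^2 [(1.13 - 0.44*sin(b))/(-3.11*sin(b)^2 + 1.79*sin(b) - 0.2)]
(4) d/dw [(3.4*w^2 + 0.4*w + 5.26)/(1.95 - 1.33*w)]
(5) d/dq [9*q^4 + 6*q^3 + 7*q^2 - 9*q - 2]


(1) = -11.76*l^2 - 16.92*l + 12.34
(2) = -2*sin(x)
(3) = (-4.255724*sin(b)^5 + 41.268456*sin(b)^4 - 8.718263*sin(b)^3 - 64.925165*sin(b)^2 + 36.488442*sin(b) - 5.520506)/(30.080231*sin(b)^6 - 51.939177*sin(b)^5 + 35.697513*sin(b)^4 - 12.415619*sin(b)^3 + 2.29566*sin(b)^2 - 0.2148*sin(b) + 0.008)
(4) = (-4.522*w^2 + 13.26*w + 7.7758)/(1.7689*w^2 - 5.187*w + 3.8025)
(5) = 36*q^3 + 18*q^2 + 14*q - 9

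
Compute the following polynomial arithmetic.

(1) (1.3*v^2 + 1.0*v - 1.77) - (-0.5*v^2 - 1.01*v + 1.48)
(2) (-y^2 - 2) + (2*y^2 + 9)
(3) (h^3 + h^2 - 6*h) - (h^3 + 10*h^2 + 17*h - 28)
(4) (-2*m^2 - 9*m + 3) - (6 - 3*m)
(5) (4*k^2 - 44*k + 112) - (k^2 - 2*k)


(1) = 1.8*v^2 + 2.01*v - 3.25
(2) = y^2 + 7
(3) = -9*h^2 - 23*h + 28
(4) = -2*m^2 - 6*m - 3
(5) = 3*k^2 - 42*k + 112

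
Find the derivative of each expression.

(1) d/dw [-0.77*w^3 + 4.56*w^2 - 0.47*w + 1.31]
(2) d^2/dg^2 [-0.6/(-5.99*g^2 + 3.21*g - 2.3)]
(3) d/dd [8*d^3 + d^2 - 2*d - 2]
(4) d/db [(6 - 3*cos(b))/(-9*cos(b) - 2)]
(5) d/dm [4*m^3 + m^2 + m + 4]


(1) = -2.31*w^2 + 9.12*w - 0.47
(2) = (-43.05612*g^2 + 23.07348*g + 0.6*(11.98*g - 3.21)*(23.96*g - 6.42) - 16.5324)/(5.99*g^2 - 3.21*g + 2.3)^3
(3) = 24*d^2 + 2*d - 2
(4) = -60*sin(b)/(9*cos(b) + 2)^2
(5) = 12*m^2 + 2*m + 1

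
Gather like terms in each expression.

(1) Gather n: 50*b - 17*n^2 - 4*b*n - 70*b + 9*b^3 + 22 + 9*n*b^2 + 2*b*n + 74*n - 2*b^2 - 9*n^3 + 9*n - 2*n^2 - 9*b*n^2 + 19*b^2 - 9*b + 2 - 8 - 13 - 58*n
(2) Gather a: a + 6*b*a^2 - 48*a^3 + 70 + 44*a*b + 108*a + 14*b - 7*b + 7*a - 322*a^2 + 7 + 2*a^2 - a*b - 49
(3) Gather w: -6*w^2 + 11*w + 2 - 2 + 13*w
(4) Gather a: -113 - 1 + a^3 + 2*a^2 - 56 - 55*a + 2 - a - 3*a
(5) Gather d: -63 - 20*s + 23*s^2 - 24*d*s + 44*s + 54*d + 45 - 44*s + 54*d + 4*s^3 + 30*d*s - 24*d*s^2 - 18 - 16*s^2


(1) = 9*b^3 + 17*b^2 - 29*b - 9*n^3 + n^2*(-9*b - 19) + n*(9*b^2 - 2*b + 25) + 3
(2) = -48*a^3 + a^2*(6*b - 320) + a*(43*b + 116) + 7*b + 28
(3) = -6*w^2 + 24*w
(4) = a^3 + 2*a^2 - 59*a - 168
(5) = d*(-24*s^2 + 6*s + 108) + 4*s^3 + 7*s^2 - 20*s - 36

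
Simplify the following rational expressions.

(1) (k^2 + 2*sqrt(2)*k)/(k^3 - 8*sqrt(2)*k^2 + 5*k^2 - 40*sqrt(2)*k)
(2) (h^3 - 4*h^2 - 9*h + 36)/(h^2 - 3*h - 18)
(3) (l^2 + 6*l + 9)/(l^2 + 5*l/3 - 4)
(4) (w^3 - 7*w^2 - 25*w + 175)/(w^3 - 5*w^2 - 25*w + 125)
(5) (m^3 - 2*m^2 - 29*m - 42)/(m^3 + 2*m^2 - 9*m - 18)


(1) = (k + 2*sqrt(2))/(k^2 + k*(5 - 8*sqrt(2)) - 40*sqrt(2))
(2) = (h^2 - 7*h + 12)/(h - 6)
(3) = (3*l + 9)/(3*l - 4)
(4) = (w - 7)/(w - 5)
(5) = (m - 7)/(m - 3)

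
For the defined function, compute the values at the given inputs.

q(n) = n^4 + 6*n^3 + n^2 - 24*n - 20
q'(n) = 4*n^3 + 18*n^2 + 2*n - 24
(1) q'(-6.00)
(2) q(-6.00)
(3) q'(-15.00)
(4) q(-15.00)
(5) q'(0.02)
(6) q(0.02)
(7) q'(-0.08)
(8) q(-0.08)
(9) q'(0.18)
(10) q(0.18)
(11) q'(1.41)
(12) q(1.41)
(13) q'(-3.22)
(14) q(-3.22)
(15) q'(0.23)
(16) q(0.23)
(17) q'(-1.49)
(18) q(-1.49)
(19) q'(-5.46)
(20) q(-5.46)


(1) = -252.00
(2) = 160.00
(3) = -9504.00
(4) = 30940.00
(5) = -23.95
(6) = -20.48
(7) = -24.05
(8) = -18.08
(9) = -23.03
(10) = -24.25
(11) = 25.82
(12) = -31.08
(13) = 22.65
(14) = -25.17
(15) = -22.54
(16) = -25.39
(17) = -0.25
(18) = 3.06
(19) = -149.40
(20) = 52.96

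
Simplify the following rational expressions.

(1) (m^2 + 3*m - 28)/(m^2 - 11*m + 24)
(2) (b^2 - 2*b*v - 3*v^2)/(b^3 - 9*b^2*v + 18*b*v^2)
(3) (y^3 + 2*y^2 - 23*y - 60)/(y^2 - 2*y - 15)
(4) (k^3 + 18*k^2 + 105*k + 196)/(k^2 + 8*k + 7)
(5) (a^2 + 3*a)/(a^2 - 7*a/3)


(1) = (m^2 + 3*m - 28)/(m^2 - 11*m + 24)
(2) = (-b - v)/(-b^2 + 6*b*v)
(3) = y + 4
(4) = (k^2 + 11*k + 28)/(k + 1)
(5) = (3*a + 9)/(3*a - 7)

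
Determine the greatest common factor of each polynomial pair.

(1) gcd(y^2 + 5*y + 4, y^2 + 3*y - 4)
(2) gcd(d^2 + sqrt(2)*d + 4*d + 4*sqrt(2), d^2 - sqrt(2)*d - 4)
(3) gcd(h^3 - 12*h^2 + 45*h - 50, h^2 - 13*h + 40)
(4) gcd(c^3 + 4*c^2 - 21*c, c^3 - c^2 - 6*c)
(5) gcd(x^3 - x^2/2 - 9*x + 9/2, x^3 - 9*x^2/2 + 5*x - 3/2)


(1) = gcd((y + 1)*(y + 4), (y - 1)*(y + 4)) = y + 4
(2) = d + sqrt(2)
(3) = h - 5
(4) = gcd(c*(c - 3)*(c + 7), c*(c - 3)*(c + 2)) = c^2 - 3*c
(5) = x^2 - 7*x/2 + 3/2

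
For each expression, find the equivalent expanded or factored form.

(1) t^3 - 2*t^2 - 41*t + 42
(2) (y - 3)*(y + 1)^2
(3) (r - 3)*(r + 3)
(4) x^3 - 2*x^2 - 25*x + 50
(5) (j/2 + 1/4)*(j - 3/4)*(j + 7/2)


(1) = (t - 7)*(t - 1)*(t + 6)
(2) = y^3 - y^2 - 5*y - 3
(3) = r^2 - 9
(4) = (x - 5)*(x - 2)*(x + 5)
(5) = j^3/2 + 13*j^2/8 - 5*j/8 - 21/32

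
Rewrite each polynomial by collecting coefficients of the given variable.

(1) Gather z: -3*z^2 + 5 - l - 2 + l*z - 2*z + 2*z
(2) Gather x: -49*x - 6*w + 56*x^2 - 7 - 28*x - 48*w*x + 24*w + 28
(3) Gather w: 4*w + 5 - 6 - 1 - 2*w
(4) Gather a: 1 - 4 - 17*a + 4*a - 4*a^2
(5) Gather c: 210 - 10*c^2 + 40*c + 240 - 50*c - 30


(1) = l*z - l - 3*z^2 + 3
(2) = 18*w + 56*x^2 + x*(-48*w - 77) + 21
(3) = 2*w - 2
(4) = -4*a^2 - 13*a - 3
(5) = -10*c^2 - 10*c + 420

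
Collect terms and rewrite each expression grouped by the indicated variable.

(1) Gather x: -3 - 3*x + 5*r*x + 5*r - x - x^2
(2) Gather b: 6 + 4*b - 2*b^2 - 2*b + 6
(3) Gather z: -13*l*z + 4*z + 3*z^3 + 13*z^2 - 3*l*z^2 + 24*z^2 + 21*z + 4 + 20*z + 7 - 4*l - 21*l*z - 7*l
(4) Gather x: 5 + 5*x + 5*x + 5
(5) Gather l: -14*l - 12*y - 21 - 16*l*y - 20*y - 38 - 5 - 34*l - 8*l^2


(1) = 5*r - x^2 + x*(5*r - 4) - 3
(2) = -2*b^2 + 2*b + 12
(3) = -11*l + 3*z^3 + z^2*(37 - 3*l) + z*(45 - 34*l) + 11
(4) = 10*x + 10
(5) = -8*l^2 + l*(-16*y - 48) - 32*y - 64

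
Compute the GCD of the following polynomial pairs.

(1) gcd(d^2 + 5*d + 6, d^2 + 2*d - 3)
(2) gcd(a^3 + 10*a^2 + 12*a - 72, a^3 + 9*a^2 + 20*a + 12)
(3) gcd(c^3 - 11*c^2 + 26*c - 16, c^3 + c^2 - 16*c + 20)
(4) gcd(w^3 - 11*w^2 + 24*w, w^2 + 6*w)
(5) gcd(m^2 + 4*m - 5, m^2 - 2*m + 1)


(1) = gcd((d + 2)*(d + 3), (d - 1)*(d + 3)) = d + 3
(2) = a + 6
(3) = gcd((c - 8)*(c - 2)*(c - 1), (c - 2)^2*(c + 5)) = c - 2
(4) = gcd(w*(w - 8)*(w - 3), w*(w + 6)) = w
(5) = gcd((m - 1)*(m + 5), (m - 1)^2) = m - 1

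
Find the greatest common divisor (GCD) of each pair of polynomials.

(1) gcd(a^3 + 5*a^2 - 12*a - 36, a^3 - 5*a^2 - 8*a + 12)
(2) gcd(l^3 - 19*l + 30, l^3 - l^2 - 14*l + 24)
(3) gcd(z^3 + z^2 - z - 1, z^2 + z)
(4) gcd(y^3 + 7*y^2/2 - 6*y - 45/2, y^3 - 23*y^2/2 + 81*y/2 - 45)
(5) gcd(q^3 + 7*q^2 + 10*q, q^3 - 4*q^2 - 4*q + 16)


(1) = a + 2
(2) = l^2 - 5*l + 6
(3) = gcd((z - 1)*(z + 1)^2, z*(z + 1)) = z + 1
(4) = gcd((y - 5/2)*(y + 3)^2, (y - 6)*(y - 3)*(y - 5/2)) = y - 5/2
(5) = q + 2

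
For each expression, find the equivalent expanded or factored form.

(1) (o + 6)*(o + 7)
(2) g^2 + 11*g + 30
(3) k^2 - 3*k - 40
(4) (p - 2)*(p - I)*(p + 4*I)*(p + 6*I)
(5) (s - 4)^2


(1) = o^2 + 13*o + 42
(2) = (g + 5)*(g + 6)
(3) = (k - 8)*(k + 5)
(4) = p^4 - 2*p^3 + 9*I*p^3 - 14*p^2 - 18*I*p^2 + 28*p + 24*I*p - 48*I
(5) = s^2 - 8*s + 16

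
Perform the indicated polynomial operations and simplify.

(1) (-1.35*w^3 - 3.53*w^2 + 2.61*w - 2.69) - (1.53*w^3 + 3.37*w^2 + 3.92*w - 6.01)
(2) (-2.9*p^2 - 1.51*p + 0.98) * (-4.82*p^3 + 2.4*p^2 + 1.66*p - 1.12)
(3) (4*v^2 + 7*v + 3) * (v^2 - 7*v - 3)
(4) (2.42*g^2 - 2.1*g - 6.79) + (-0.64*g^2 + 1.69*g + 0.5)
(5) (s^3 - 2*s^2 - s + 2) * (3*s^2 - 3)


(1) = -2.88*w^3 - 6.9*w^2 - 1.31*w + 3.32
(2) = 13.978*p^5 + 0.3182*p^4 - 13.1616*p^3 + 3.0934*p^2 + 3.318*p - 1.0976
(3) = 4*v^4 - 21*v^3 - 58*v^2 - 42*v - 9
(4) = 1.78*g^2 - 0.41*g - 6.29
(5) = 3*s^5 - 6*s^4 - 6*s^3 + 12*s^2 + 3*s - 6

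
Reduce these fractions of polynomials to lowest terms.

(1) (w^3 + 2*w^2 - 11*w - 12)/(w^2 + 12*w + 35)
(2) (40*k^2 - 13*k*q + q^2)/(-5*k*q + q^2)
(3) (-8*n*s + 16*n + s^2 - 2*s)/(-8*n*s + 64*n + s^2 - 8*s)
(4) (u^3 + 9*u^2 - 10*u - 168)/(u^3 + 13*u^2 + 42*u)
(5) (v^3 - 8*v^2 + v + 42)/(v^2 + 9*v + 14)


(1) = (w^3 + 2*w^2 - 11*w - 12)/(w^2 + 12*w + 35)
(2) = (-8*k + q)/q
(3) = (s - 2)/(s - 8)
(4) = (u - 4)/u
(5) = (v^2 - 10*v + 21)/(v + 7)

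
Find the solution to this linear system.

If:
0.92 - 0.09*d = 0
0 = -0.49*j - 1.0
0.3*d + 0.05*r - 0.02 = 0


Then:
d = 10.22
j = -2.04
r = -60.93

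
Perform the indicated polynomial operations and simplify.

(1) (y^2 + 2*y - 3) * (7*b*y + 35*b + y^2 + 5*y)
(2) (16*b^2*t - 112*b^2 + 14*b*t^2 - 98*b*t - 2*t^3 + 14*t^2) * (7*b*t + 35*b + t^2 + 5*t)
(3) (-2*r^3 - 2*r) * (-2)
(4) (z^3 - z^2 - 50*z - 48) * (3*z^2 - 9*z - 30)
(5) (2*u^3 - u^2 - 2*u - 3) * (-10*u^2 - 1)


(1) = 7*b*y^3 + 49*b*y^2 + 49*b*y - 105*b + y^4 + 7*y^3 + 7*y^2 - 15*y
(2) = 112*b^3*t^2 - 224*b^3*t - 3920*b^3 + 114*b^2*t^3 - 228*b^2*t^2 - 3990*b^2*t - 2*t^5 + 4*t^4 + 70*t^3
(3) = 4*r^3 + 4*r
(4) = 3*z^5 - 12*z^4 - 171*z^3 + 336*z^2 + 1932*z + 1440
(5) = -20*u^5 + 10*u^4 + 18*u^3 + 31*u^2 + 2*u + 3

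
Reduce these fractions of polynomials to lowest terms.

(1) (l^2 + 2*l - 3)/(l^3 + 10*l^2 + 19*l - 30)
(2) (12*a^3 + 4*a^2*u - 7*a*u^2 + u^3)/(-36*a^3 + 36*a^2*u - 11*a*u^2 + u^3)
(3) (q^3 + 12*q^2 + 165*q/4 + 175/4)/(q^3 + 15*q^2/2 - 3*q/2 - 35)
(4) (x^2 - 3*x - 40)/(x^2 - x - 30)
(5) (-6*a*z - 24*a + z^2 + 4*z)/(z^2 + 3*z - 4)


(1) = (l + 3)/(l^2 + 11*l + 30)
(2) = (a + u)/(-3*a + u)
(3) = (2*q + 5)/(2*q - 4)
(4) = (x - 8)/(x - 6)
(5) = (-6*a + z)/(z - 1)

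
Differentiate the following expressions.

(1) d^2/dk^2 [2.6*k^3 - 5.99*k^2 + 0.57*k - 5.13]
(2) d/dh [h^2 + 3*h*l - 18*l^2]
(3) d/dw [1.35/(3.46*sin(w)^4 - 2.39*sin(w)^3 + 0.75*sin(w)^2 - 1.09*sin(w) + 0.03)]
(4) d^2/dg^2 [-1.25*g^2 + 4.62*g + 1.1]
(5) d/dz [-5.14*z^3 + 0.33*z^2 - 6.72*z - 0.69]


(1) = 15.6*k - 11.98
(2) = 2*h + 3*l
(3) = (-18.684*sin(w)^3 + 9.6795*sin(w)^2 - 2.025*sin(w) + 1.4715)*cos(w)/(3.46*sin(w)^4 - 2.39*sin(w)^3 + 0.75*sin(w)^2 - 1.09*sin(w) + 0.03)^2
(4) = -2.50000000000000
(5) = -15.42*z^2 + 0.66*z - 6.72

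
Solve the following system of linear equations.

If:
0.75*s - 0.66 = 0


Then:
s = 0.88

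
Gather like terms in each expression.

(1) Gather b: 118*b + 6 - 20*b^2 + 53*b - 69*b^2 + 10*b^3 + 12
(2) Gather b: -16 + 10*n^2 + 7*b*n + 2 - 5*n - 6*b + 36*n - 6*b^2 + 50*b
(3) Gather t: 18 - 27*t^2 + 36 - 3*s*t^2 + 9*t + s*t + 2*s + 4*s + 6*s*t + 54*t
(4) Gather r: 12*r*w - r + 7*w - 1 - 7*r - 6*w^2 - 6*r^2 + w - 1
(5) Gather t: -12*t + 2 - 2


(1) = 10*b^3 - 89*b^2 + 171*b + 18
(2) = -6*b^2 + b*(7*n + 44) + 10*n^2 + 31*n - 14
(3) = 6*s + t^2*(-3*s - 27) + t*(7*s + 63) + 54
(4) = -6*r^2 + r*(12*w - 8) - 6*w^2 + 8*w - 2
(5) = -12*t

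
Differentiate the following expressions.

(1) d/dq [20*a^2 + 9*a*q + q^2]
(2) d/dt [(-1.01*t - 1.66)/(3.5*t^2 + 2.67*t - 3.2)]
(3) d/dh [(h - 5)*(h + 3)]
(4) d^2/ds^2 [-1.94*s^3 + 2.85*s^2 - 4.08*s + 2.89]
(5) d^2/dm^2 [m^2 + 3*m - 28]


(1) = 9*a + 2*q
(2) = (3.535*t^2 + 11.62*t + 7.6642)/(12.25*t^4 + 18.69*t^3 - 15.2711*t^2 - 17.088*t + 10.24)
(3) = 2*h - 2
(4) = 5.7 - 11.64*s
(5) = 2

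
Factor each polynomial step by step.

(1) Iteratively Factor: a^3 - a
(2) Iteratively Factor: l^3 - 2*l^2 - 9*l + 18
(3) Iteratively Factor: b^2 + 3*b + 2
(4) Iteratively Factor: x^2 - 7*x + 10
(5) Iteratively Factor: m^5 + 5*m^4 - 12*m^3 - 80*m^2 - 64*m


(1) = (a)*(a^2 - 1) = a*(a + 1)*(a - 1)
(2) = (l - 3)*(l^2 + l - 6) = (l - 3)*(l + 3)*(l - 2)
(3) = (b + 2)*(b + 1)
(4) = (x - 5)*(x - 2)
(5) = (m + 4)*(m^4 + m^3 - 16*m^2 - 16*m) = (m + 4)^2*(m^3 - 3*m^2 - 4*m) = m*(m + 4)^2*(m^2 - 3*m - 4) = m*(m + 1)*(m + 4)^2*(m - 4)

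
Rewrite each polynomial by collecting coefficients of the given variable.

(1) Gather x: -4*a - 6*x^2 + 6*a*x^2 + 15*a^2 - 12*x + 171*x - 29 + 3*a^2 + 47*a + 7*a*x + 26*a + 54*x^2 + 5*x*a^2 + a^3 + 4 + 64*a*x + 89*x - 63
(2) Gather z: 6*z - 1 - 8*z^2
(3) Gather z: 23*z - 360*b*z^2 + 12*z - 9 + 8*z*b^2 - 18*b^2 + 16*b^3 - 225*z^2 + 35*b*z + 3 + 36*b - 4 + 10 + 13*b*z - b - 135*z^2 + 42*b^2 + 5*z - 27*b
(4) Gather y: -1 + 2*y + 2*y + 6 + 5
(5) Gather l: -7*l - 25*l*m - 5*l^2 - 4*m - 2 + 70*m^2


(1) = a^3 + 18*a^2 + 69*a + x^2*(6*a + 48) + x*(5*a^2 + 71*a + 248) - 88
(2) = -8*z^2 + 6*z - 1
(3) = 16*b^3 + 24*b^2 + 8*b + z^2*(-360*b - 360) + z*(8*b^2 + 48*b + 40)
(4) = 4*y + 10
(5) = -5*l^2 + l*(-25*m - 7) + 70*m^2 - 4*m - 2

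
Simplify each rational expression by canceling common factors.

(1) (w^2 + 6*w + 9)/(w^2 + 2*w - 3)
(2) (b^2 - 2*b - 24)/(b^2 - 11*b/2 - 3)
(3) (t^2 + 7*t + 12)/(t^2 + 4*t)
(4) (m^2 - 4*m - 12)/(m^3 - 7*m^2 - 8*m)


(1) = (w + 3)/(w - 1)
(2) = (2*b + 8)/(2*b + 1)
(3) = (t + 3)/t
(4) = (m^2 - 4*m - 12)/(m^3 - 7*m^2 - 8*m)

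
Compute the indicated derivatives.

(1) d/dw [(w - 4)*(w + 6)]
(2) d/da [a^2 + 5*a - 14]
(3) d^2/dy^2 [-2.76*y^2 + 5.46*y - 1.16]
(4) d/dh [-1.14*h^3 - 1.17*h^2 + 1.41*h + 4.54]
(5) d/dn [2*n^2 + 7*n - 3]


(1) = 2*w + 2
(2) = 2*a + 5
(3) = -5.52000000000000
(4) = -3.42*h^2 - 2.34*h + 1.41
(5) = 4*n + 7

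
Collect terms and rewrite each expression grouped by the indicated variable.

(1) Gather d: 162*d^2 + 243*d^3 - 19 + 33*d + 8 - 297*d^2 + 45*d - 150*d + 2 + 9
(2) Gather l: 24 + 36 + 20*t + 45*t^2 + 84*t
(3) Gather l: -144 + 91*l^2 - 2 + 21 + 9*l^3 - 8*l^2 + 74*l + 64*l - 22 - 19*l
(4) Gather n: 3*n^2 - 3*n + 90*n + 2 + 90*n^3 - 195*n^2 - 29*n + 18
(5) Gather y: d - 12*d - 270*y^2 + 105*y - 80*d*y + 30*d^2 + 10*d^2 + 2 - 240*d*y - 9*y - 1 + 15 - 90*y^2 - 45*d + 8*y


(1) = 243*d^3 - 135*d^2 - 72*d
(2) = 45*t^2 + 104*t + 60
(3) = 9*l^3 + 83*l^2 + 119*l - 147
(4) = 90*n^3 - 192*n^2 + 58*n + 20
(5) = 40*d^2 - 56*d - 360*y^2 + y*(104 - 320*d) + 16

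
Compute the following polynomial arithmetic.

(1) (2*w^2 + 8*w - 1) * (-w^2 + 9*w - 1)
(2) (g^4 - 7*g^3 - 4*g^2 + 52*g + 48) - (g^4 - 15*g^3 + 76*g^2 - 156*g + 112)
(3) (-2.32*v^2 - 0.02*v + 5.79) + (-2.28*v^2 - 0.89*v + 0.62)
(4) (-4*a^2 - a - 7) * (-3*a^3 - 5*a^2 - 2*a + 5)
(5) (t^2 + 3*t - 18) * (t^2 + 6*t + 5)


(1) = -2*w^4 + 10*w^3 + 71*w^2 - 17*w + 1
(2) = 8*g^3 - 80*g^2 + 208*g - 64
(3) = -4.6*v^2 - 0.91*v + 6.41
(4) = 12*a^5 + 23*a^4 + 34*a^3 + 17*a^2 + 9*a - 35
(5) = t^4 + 9*t^3 + 5*t^2 - 93*t - 90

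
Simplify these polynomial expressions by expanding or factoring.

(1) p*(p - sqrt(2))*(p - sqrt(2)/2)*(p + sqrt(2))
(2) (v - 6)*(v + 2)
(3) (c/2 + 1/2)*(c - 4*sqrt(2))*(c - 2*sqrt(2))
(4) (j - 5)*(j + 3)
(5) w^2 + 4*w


(1) = p^4 - sqrt(2)*p^3/2 - 2*p^2 + sqrt(2)*p
(2) = v^2 - 4*v - 12
(3) = c^3/2 - 3*sqrt(2)*c^2 + c^2/2 - 3*sqrt(2)*c + 8*c + 8
(4) = j^2 - 2*j - 15
(5) = w*(w + 4)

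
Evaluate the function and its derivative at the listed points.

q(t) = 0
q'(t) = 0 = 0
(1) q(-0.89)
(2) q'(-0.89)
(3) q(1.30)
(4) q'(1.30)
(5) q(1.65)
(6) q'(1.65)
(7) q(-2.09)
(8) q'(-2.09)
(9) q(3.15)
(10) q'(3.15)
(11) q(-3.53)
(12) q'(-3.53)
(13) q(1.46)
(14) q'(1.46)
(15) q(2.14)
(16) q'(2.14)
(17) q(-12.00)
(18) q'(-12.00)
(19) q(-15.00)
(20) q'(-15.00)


(1) = 0.00
(2) = 0.00
(3) = 0.00
(4) = 0.00
(5) = 0.00
(6) = 0.00
(7) = 0.00
(8) = 0.00
(9) = 0.00
(10) = 0.00
(11) = 0.00
(12) = 0.00
(13) = 0.00
(14) = 0.00
(15) = 0.00
(16) = 0.00
(17) = 0.00
(18) = 0.00
(19) = 0.00
(20) = 0.00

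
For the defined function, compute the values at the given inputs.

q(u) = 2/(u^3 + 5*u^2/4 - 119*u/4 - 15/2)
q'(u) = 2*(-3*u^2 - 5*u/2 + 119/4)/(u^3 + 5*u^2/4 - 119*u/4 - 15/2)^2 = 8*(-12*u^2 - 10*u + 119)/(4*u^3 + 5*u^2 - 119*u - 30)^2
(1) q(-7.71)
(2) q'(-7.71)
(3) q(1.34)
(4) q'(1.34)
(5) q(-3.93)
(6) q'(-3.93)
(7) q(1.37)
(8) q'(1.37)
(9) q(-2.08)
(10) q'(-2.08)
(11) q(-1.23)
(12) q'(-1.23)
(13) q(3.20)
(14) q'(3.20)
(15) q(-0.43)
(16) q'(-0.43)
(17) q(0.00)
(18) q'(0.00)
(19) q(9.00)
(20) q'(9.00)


(1) = -0.01
(2) = -0.01
(3) = -0.05
(4) = 0.02
(5) = 0.03
(6) = -0.00
(7) = -0.05
(8) = 0.02
(9) = 0.04
(10) = 0.02
(11) = 0.07
(12) = 0.07
(13) = -0.04
(14) = -0.01
(15) = 0.37
(16) = 2.04
(17) = -0.27
(18) = 1.06
(19) = 0.00
(20) = -0.00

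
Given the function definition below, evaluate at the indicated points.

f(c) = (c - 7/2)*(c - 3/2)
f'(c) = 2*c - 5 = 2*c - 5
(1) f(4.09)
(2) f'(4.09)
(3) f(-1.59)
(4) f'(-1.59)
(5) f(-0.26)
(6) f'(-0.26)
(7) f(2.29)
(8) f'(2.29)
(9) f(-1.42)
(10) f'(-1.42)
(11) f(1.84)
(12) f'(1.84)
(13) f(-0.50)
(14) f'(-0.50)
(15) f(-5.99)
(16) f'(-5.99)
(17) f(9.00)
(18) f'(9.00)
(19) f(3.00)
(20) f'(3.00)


(1) = 1.53
(2) = 3.18
(3) = 15.73
(4) = -8.18
(5) = 6.62
(6) = -5.52
(7) = -0.96
(8) = -0.42
(9) = 14.37
(10) = -7.84
(11) = -0.56
(12) = -1.32
(13) = 8.00
(14) = -6.00
(15) = 71.08
(16) = -16.98
(17) = 41.25
(18) = 13.00
(19) = -0.75
(20) = 1.00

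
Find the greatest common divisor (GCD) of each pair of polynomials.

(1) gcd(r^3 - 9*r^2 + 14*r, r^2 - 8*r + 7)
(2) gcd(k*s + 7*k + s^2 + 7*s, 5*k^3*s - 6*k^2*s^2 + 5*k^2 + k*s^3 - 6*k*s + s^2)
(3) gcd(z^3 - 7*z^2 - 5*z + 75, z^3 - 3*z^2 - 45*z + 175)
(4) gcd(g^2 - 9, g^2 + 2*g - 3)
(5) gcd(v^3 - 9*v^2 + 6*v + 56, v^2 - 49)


(1) = r - 7
(2) = gcd((k + s)*(s + 7), (-5*k + s)*(-k + s)*(k*s + 1)) = 1
(3) = gcd((z - 5)^2*(z + 3), (z - 5)^2*(z + 7)) = z^2 - 10*z + 25
(4) = gcd((g - 3)*(g + 3), (g - 1)*(g + 3)) = g + 3
(5) = v - 7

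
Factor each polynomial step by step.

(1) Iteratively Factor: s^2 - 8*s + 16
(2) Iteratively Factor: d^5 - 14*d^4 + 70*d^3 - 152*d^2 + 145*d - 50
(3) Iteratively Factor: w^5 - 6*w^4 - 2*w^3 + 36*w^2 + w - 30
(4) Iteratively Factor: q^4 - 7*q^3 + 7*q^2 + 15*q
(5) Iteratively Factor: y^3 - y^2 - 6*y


(1) = (s - 4)*(s - 4)
(2) = (d - 1)*(d^4 - 13*d^3 + 57*d^2 - 95*d + 50) = (d - 1)^2*(d^3 - 12*d^2 + 45*d - 50) = (d - 5)*(d - 1)^2*(d^2 - 7*d + 10) = (d - 5)^2*(d - 1)^2*(d - 2)
(3) = (w - 1)*(w^4 - 5*w^3 - 7*w^2 + 29*w + 30) = (w - 5)*(w - 1)*(w^3 - 7*w - 6) = (w - 5)*(w - 1)*(w + 1)*(w^2 - w - 6) = (w - 5)*(w - 3)*(w - 1)*(w + 1)*(w + 2)
(4) = (q - 3)*(q^3 - 4*q^2 - 5*q) = q*(q - 3)*(q^2 - 4*q - 5) = q*(q - 5)*(q - 3)*(q + 1)
(5) = (y)*(y^2 - y - 6) = y*(y + 2)*(y - 3)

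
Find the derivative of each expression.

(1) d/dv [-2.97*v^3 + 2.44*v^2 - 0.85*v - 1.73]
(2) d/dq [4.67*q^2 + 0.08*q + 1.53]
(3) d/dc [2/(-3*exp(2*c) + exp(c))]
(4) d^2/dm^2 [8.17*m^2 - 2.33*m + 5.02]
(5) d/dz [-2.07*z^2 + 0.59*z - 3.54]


(1) = -8.91*v^2 + 4.88*v - 0.85
(2) = 9.34*q + 0.08
(3) = 2*(6*exp(c) - 1)*exp(-c)/(3*exp(c) - 1)^2
(4) = 16.3400000000000
(5) = 0.59 - 4.14*z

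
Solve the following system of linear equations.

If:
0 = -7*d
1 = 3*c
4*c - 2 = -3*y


Then:
c = 1/3
d = 0
y = 2/9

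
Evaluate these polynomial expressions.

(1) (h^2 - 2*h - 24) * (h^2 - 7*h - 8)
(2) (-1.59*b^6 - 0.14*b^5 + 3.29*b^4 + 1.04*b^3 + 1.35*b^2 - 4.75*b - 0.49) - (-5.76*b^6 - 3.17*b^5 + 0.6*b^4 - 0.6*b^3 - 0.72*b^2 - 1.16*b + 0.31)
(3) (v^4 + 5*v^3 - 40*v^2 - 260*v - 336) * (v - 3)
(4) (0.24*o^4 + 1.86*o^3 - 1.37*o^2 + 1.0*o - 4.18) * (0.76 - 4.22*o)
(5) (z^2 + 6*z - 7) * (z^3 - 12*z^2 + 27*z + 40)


(1) = h^4 - 9*h^3 - 18*h^2 + 184*h + 192
(2) = 4.17*b^6 + 3.03*b^5 + 2.69*b^4 + 1.64*b^3 + 2.07*b^2 - 3.59*b - 0.8
(3) = v^5 + 2*v^4 - 55*v^3 - 140*v^2 + 444*v + 1008
(4) = -1.0128*o^5 - 7.6668*o^4 + 7.195*o^3 - 5.2612*o^2 + 18.3996*o - 3.1768
(5) = z^5 - 6*z^4 - 52*z^3 + 286*z^2 + 51*z - 280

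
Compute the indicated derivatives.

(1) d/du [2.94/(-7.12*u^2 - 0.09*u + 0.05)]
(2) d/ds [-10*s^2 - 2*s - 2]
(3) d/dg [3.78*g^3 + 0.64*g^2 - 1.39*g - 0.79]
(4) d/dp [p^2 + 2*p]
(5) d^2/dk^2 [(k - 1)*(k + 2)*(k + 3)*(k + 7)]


(1) = (41.8656*u + 0.2646)/(7.12*u^2 + 0.09*u - 0.05)^2
(2) = -20*s - 2
(3) = 11.34*g^2 + 1.28*g - 1.39
(4) = 2*p + 2
(5) = 12*k^2 + 66*k + 58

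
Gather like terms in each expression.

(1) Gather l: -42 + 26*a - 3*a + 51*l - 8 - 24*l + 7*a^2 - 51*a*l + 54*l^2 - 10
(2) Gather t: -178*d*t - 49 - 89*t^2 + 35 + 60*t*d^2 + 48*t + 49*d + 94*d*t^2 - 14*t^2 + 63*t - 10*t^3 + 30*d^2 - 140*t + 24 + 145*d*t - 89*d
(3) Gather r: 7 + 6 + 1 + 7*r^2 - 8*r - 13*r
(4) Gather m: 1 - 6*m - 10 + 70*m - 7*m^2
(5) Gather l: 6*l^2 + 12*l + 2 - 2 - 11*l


(1) = 7*a^2 + 23*a + 54*l^2 + l*(27 - 51*a) - 60
(2) = 30*d^2 - 40*d - 10*t^3 + t^2*(94*d - 103) + t*(60*d^2 - 33*d - 29) + 10
(3) = 7*r^2 - 21*r + 14
(4) = -7*m^2 + 64*m - 9
(5) = 6*l^2 + l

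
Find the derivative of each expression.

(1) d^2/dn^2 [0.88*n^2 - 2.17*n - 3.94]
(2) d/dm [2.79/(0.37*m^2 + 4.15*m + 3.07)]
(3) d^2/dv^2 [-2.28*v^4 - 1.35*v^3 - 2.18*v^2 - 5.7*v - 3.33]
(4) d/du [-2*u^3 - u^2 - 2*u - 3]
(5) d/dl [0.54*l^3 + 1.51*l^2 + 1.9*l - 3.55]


(1) = 1.76000000000000
(2) = (-2.0646*m - 11.5785)/(0.37*m^2 + 4.15*m + 3.07)^2
(3) = -27.36*v^2 - 8.1*v - 4.36
(4) = -6*u^2 - 2*u - 2
(5) = 1.62*l^2 + 3.02*l + 1.9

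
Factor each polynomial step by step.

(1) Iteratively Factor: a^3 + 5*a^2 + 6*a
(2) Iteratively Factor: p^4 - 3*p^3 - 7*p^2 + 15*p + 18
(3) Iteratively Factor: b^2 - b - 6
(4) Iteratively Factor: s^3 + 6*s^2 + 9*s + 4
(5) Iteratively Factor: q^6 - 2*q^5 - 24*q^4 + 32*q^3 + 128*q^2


(1) = (a)*(a^2 + 5*a + 6) = a*(a + 3)*(a + 2)
(2) = (p + 1)*(p^3 - 4*p^2 - 3*p + 18) = (p + 1)*(p + 2)*(p^2 - 6*p + 9) = (p - 3)*(p + 1)*(p + 2)*(p - 3)
(3) = (b + 2)*(b - 3)
(4) = (s + 1)*(s^2 + 5*s + 4) = (s + 1)^2*(s + 4)
(5) = (q)*(q^5 - 2*q^4 - 24*q^3 + 32*q^2 + 128*q) = q^2*(q^4 - 2*q^3 - 24*q^2 + 32*q + 128) = q^2*(q + 4)*(q^3 - 6*q^2 + 32) = q^2*(q - 4)*(q + 4)*(q^2 - 2*q - 8) = q^2*(q - 4)^2*(q + 4)*(q + 2)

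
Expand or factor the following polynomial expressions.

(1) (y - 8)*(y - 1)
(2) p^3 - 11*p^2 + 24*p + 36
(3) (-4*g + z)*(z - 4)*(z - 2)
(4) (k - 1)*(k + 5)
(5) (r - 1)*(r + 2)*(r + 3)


(1) = y^2 - 9*y + 8
(2) = (p - 6)^2*(p + 1)
(3) = -4*g*z^2 + 24*g*z - 32*g + z^3 - 6*z^2 + 8*z
(4) = k^2 + 4*k - 5
(5) = r^3 + 4*r^2 + r - 6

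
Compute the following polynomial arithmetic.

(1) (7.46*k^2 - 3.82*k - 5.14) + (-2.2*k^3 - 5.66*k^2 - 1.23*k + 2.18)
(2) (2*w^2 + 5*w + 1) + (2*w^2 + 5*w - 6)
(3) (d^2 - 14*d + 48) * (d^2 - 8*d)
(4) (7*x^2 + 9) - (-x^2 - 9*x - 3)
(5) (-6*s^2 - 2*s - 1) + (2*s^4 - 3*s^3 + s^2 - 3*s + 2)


(1) = -2.2*k^3 + 1.8*k^2 - 5.05*k - 2.96
(2) = 4*w^2 + 10*w - 5
(3) = d^4 - 22*d^3 + 160*d^2 - 384*d
(4) = 8*x^2 + 9*x + 12
(5) = 2*s^4 - 3*s^3 - 5*s^2 - 5*s + 1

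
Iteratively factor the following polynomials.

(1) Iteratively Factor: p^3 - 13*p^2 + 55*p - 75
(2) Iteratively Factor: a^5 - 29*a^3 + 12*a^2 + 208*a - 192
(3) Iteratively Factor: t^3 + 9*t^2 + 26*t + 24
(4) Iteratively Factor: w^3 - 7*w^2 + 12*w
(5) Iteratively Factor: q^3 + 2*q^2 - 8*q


(1) = (p - 5)*(p^2 - 8*p + 15) = (p - 5)^2*(p - 3)
(2) = (a + 4)*(a^4 - 4*a^3 - 13*a^2 + 64*a - 48) = (a - 1)*(a + 4)*(a^3 - 3*a^2 - 16*a + 48) = (a - 4)*(a - 1)*(a + 4)*(a^2 + a - 12) = (a - 4)*(a - 1)*(a + 4)^2*(a - 3)
(3) = (t + 3)*(t^2 + 6*t + 8) = (t + 3)*(t + 4)*(t + 2)
(4) = (w - 4)*(w^2 - 3*w) = w*(w - 4)*(w - 3)
(5) = (q - 2)*(q^2 + 4*q) = (q - 2)*(q + 4)*(q)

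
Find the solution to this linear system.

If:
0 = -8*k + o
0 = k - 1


Then:
k = 1
o = 8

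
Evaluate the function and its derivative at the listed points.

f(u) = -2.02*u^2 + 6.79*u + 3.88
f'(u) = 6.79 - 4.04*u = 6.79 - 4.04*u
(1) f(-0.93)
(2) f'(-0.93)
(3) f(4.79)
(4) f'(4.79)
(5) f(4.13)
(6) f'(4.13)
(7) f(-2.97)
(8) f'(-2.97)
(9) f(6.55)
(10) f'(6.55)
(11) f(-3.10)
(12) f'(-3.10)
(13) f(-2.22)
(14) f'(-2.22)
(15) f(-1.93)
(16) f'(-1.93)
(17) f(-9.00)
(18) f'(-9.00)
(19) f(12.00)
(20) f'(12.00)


(1) = -4.18
(2) = 10.55
(3) = -9.94
(4) = -12.56
(5) = -2.53
(6) = -9.90
(7) = -34.10
(8) = 18.79
(9) = -38.31
(10) = -19.67
(11) = -36.58
(12) = 19.31
(13) = -21.15
(14) = 15.76
(15) = -16.75
(16) = 14.59
(17) = -220.85
(18) = 43.15
(19) = -205.52
(20) = -41.69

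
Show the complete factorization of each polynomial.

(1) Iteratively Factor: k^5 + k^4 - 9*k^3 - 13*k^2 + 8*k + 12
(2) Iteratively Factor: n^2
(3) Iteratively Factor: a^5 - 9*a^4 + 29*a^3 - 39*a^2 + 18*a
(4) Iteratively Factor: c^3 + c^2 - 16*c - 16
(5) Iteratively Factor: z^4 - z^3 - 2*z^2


(1) = (k + 2)*(k^4 - k^3 - 7*k^2 + k + 6) = (k + 1)*(k + 2)*(k^3 - 2*k^2 - 5*k + 6) = (k + 1)*(k + 2)^2*(k^2 - 4*k + 3) = (k - 1)*(k + 1)*(k + 2)^2*(k - 3)
(2) = (n)*(n)
(3) = (a - 3)*(a^4 - 6*a^3 + 11*a^2 - 6*a) = (a - 3)*(a - 1)*(a^3 - 5*a^2 + 6*a) = (a - 3)*(a - 2)*(a - 1)*(a^2 - 3*a) = (a - 3)^2*(a - 2)*(a - 1)*(a)
(4) = (c + 1)*(c^2 - 16) = (c + 1)*(c + 4)*(c - 4)
(5) = (z)*(z^3 - z^2 - 2*z) = z*(z + 1)*(z^2 - 2*z) = z^2*(z + 1)*(z - 2)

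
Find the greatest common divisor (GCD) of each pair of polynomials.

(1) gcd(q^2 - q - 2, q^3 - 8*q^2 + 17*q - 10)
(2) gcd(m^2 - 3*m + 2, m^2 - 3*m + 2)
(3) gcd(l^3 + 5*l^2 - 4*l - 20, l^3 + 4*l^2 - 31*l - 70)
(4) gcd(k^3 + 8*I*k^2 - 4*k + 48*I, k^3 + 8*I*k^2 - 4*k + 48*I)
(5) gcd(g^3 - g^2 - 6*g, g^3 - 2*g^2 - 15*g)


(1) = gcd((q - 2)*(q + 1), (q - 5)*(q - 2)*(q - 1)) = q - 2
(2) = m^2 - 3*m + 2
(3) = l + 2
(4) = k^3 + 8*I*k^2 - 4*k + 48*I
(5) = g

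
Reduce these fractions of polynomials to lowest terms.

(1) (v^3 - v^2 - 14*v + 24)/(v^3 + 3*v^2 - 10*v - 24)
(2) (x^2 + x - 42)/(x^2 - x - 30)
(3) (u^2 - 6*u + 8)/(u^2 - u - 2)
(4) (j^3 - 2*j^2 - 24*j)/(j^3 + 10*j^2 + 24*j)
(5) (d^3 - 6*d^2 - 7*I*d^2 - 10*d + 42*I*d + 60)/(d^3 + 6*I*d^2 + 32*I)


(1) = (v - 2)/(v + 2)
(2) = (x + 7)/(x + 5)
(3) = (u - 4)/(u + 1)
(4) = (j - 6)/(j + 6)
(5) = (d^2 + d*(-6 - 5*I) + 30*I)/(d^2 + 8*I*d - 16)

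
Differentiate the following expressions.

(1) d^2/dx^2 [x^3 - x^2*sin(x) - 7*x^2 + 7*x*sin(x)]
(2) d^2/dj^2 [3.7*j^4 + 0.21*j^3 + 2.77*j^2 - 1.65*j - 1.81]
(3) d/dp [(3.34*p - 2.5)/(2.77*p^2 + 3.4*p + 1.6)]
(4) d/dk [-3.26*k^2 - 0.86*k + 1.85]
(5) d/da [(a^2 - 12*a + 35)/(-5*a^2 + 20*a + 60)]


(1) = x^2*sin(x) - 7*x*sin(x) - 4*x*cos(x) + 6*x - 2*sin(x) + 14*cos(x) - 14
(2) = 44.4*j^2 + 1.26*j + 5.54
(3) = (-9.2518*p^2 + 13.85*p + 13.844)/(7.6729*p^4 + 18.836*p^3 + 20.424*p^2 + 10.88*p + 2.56)
(4) = -6.52*k - 0.86
(5) = 2*(-4*a^2 + 47*a - 142)/(5*(a^4 - 8*a^3 - 8*a^2 + 96*a + 144))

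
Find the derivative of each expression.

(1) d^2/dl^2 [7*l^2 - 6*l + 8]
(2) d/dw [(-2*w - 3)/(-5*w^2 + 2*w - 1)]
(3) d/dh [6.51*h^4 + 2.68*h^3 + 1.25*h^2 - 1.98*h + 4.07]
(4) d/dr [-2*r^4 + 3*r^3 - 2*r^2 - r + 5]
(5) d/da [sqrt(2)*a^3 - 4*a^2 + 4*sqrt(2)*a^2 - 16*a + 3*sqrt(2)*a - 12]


(1) = 14
(2) = 2*(-5*w^2 - 15*w + 4)/(25*w^4 - 20*w^3 + 14*w^2 - 4*w + 1)
(3) = 26.04*h^3 + 8.04*h^2 + 2.5*h - 1.98
(4) = -8*r^3 + 9*r^2 - 4*r - 1
(5) = 3*sqrt(2)*a^2 - 8*a + 8*sqrt(2)*a - 16 + 3*sqrt(2)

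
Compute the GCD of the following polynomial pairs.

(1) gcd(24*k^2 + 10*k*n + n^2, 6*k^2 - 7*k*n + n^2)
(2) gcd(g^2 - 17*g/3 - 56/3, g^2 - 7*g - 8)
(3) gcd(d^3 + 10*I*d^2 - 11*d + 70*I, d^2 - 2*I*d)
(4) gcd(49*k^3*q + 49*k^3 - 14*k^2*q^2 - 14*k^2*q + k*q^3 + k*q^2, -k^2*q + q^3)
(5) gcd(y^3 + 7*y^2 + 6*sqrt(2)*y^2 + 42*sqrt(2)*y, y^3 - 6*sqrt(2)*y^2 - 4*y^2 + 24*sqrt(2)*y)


(1) = gcd((4*k + n)*(6*k + n), (-6*k + n)*(-k + n)) = 1
(2) = g - 8
(3) = gcd((d - 2*I)*(d + 5*I)*(d + 7*I), d*(d - 2*I)) = d - 2*I
(4) = 1
(5) = y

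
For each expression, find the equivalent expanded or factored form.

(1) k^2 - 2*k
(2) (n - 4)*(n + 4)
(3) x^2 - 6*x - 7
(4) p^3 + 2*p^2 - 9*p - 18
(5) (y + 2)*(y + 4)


(1) = k*(k - 2)
(2) = n^2 - 16
(3) = (x - 7)*(x + 1)
(4) = (p - 3)*(p + 2)*(p + 3)
(5) = y^2 + 6*y + 8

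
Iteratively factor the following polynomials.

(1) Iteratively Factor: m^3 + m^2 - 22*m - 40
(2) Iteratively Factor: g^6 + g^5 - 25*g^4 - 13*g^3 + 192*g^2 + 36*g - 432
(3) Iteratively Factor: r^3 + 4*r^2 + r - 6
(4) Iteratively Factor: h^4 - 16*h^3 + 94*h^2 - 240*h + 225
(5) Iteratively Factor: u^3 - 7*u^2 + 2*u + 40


(1) = (m + 2)*(m^2 - m - 20) = (m - 5)*(m + 2)*(m + 4)
(2) = (g + 3)*(g^5 - 2*g^4 - 19*g^3 + 44*g^2 + 60*g - 144) = (g - 3)*(g + 3)*(g^4 + g^3 - 16*g^2 - 4*g + 48) = (g - 3)*(g + 2)*(g + 3)*(g^3 - g^2 - 14*g + 24) = (g - 3)*(g - 2)*(g + 2)*(g + 3)*(g^2 + g - 12) = (g - 3)*(g - 2)*(g + 2)*(g + 3)*(g + 4)*(g - 3)
(3) = (r + 3)*(r^2 + r - 2) = (r + 2)*(r + 3)*(r - 1)
(4) = (h - 3)*(h^3 - 13*h^2 + 55*h - 75) = (h - 3)^2*(h^2 - 10*h + 25) = (h - 5)*(h - 3)^2*(h - 5)
(5) = (u + 2)*(u^2 - 9*u + 20) = (u - 5)*(u + 2)*(u - 4)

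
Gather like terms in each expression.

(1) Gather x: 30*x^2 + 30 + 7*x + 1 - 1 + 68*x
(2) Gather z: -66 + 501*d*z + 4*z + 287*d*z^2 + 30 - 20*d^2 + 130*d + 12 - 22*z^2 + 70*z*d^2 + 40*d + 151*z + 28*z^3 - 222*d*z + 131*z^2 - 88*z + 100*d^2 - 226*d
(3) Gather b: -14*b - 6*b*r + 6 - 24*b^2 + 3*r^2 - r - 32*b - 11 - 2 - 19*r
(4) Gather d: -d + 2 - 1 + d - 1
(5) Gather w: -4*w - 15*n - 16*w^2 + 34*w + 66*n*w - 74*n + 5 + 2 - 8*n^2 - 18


(1) = 30*x^2 + 75*x + 30
(2) = 80*d^2 - 56*d + 28*z^3 + z^2*(287*d + 109) + z*(70*d^2 + 279*d + 67) - 24
(3) = -24*b^2 + b*(-6*r - 46) + 3*r^2 - 20*r - 7
(4) = 0
(5) = -8*n^2 - 89*n - 16*w^2 + w*(66*n + 30) - 11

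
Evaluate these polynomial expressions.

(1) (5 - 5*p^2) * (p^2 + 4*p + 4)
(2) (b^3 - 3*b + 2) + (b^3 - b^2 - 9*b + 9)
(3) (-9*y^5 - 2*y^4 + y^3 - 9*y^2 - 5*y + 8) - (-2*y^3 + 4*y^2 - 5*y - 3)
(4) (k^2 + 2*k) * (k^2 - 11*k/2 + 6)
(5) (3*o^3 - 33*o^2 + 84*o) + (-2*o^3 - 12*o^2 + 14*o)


(1) = -5*p^4 - 20*p^3 - 15*p^2 + 20*p + 20
(2) = 2*b^3 - b^2 - 12*b + 11
(3) = -9*y^5 - 2*y^4 + 3*y^3 - 13*y^2 + 11
(4) = k^4 - 7*k^3/2 - 5*k^2 + 12*k
(5) = o^3 - 45*o^2 + 98*o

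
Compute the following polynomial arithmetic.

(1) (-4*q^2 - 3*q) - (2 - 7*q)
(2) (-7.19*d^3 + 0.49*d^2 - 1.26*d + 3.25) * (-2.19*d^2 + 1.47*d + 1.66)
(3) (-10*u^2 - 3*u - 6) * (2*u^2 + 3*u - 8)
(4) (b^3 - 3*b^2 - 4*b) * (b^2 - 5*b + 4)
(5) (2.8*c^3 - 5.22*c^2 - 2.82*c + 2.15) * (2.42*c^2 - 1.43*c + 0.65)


(1) = -4*q^2 + 4*q - 2
(2) = 15.7461*d^5 - 11.6424*d^4 - 8.4557*d^3 - 8.1563*d^2 + 2.6859*d + 5.395
(3) = -20*u^4 - 36*u^3 + 59*u^2 + 6*u + 48
(4) = b^5 - 8*b^4 + 15*b^3 + 8*b^2 - 16*b
(5) = 6.776*c^5 - 16.6364*c^4 + 2.4602*c^3 + 5.8426*c^2 - 4.9075*c + 1.3975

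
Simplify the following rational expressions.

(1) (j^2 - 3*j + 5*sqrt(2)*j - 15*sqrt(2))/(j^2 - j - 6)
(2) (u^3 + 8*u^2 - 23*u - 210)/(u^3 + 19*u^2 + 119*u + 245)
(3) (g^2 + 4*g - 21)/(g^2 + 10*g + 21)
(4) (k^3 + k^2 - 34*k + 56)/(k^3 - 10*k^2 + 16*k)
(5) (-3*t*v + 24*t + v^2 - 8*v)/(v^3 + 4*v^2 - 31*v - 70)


(1) = (j + 5*sqrt(2))/(j + 2)
(2) = (u^2 + u - 30)/(u^2 + 12*u + 35)
(3) = (g - 3)/(g + 3)
(4) = (k^2 + 3*k - 28)/(k^2 - 8*k)
(5) = (-3*t*v + 24*t + v^2 - 8*v)/(v^3 + 4*v^2 - 31*v - 70)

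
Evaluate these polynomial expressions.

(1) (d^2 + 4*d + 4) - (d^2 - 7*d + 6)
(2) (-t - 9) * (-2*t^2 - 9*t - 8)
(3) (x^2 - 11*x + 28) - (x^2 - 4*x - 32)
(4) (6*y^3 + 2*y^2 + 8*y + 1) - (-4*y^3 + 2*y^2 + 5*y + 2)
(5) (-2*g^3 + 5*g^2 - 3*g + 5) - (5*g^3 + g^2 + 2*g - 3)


(1) = 11*d - 2
(2) = 2*t^3 + 27*t^2 + 89*t + 72
(3) = 60 - 7*x
(4) = 10*y^3 + 3*y - 1
(5) = -7*g^3 + 4*g^2 - 5*g + 8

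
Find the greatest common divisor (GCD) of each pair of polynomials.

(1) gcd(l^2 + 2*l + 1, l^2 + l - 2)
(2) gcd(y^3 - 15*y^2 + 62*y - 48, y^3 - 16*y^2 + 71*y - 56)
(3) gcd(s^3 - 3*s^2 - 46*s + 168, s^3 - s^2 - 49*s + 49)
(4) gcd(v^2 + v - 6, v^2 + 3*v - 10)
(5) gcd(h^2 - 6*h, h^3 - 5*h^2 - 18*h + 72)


(1) = gcd((l + 1)^2, (l - 1)*(l + 2)) = 1
(2) = y^2 - 9*y + 8
(3) = gcd((s - 6)*(s - 4)*(s + 7), (s - 7)*(s - 1)*(s + 7)) = s + 7
(4) = gcd((v - 2)*(v + 3), (v - 2)*(v + 5)) = v - 2
(5) = gcd(h*(h - 6), (h - 6)*(h - 3)*(h + 4)) = h - 6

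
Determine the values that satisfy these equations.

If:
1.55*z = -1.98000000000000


Then:
z = -1.28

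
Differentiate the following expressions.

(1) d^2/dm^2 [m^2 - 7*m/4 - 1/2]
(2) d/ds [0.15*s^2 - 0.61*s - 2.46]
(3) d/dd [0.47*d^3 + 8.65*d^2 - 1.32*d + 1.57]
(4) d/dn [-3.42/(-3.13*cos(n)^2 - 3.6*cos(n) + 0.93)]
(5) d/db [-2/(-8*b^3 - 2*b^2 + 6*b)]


(1) = 2
(2) = 0.3*s - 0.61
(3) = 1.41*d^2 + 17.3*d - 1.32
(4) = (21.4092*cos(n) + 12.312)*sin(n)/(3.13*cos(n)^2 + 3.6*cos(n) - 0.93)^2
(5) = (-12*b^2 - 2*b + 3)/(b^2*(4*b^2 + b - 3)^2)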